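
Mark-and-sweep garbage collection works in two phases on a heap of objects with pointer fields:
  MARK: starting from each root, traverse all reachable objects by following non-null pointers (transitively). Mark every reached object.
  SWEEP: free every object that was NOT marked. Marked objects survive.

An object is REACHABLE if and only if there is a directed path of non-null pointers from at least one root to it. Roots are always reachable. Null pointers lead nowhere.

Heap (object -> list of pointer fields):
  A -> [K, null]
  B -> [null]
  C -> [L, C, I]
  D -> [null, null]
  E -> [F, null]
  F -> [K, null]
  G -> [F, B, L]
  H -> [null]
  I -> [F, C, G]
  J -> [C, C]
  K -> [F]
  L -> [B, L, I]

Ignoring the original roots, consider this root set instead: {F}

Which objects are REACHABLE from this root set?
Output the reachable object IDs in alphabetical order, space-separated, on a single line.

Answer: F K

Derivation:
Roots: F
Mark F: refs=K null, marked=F
Mark K: refs=F, marked=F K
Unmarked (collected): A B C D E G H I J L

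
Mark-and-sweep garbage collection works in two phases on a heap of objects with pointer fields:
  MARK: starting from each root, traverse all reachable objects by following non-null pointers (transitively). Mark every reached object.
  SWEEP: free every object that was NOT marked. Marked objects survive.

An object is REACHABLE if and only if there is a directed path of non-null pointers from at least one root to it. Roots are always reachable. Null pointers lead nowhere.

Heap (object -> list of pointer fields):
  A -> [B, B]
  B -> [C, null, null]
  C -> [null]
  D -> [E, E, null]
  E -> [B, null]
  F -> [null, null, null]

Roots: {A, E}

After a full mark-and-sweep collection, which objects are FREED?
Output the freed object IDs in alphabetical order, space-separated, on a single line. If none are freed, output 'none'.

Roots: A E
Mark A: refs=B B, marked=A
Mark E: refs=B null, marked=A E
Mark B: refs=C null null, marked=A B E
Mark C: refs=null, marked=A B C E
Unmarked (collected): D F

Answer: D F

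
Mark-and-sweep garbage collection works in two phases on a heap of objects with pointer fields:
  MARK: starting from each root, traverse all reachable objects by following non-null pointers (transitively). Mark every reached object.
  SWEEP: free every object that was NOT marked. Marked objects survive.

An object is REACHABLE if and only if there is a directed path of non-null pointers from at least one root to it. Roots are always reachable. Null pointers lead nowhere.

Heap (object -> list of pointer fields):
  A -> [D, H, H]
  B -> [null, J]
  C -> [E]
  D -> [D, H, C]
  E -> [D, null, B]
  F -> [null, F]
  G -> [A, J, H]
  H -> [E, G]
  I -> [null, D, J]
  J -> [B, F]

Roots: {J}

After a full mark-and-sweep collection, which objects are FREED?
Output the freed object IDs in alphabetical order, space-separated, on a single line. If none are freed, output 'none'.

Roots: J
Mark J: refs=B F, marked=J
Mark B: refs=null J, marked=B J
Mark F: refs=null F, marked=B F J
Unmarked (collected): A C D E G H I

Answer: A C D E G H I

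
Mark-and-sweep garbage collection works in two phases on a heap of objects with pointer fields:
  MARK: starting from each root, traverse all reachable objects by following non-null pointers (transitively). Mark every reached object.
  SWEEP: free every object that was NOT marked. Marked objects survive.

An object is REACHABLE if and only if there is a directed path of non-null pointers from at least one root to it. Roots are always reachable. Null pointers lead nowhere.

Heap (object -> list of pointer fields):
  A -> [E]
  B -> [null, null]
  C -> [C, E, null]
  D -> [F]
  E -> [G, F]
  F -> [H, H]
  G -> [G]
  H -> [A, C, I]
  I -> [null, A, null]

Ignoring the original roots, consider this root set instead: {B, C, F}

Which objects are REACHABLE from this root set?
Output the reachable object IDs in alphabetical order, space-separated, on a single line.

Answer: A B C E F G H I

Derivation:
Roots: B C F
Mark B: refs=null null, marked=B
Mark C: refs=C E null, marked=B C
Mark F: refs=H H, marked=B C F
Mark E: refs=G F, marked=B C E F
Mark H: refs=A C I, marked=B C E F H
Mark G: refs=G, marked=B C E F G H
Mark A: refs=E, marked=A B C E F G H
Mark I: refs=null A null, marked=A B C E F G H I
Unmarked (collected): D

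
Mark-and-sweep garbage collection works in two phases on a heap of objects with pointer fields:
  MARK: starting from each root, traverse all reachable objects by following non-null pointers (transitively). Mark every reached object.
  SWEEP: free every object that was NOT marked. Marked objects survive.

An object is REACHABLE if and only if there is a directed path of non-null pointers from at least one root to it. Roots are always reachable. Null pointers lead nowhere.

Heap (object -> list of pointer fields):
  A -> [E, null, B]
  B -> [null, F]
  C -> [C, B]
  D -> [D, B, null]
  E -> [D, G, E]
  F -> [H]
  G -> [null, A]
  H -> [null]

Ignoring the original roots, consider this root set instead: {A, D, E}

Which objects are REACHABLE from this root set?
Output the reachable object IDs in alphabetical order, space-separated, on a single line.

Answer: A B D E F G H

Derivation:
Roots: A D E
Mark A: refs=E null B, marked=A
Mark D: refs=D B null, marked=A D
Mark E: refs=D G E, marked=A D E
Mark B: refs=null F, marked=A B D E
Mark G: refs=null A, marked=A B D E G
Mark F: refs=H, marked=A B D E F G
Mark H: refs=null, marked=A B D E F G H
Unmarked (collected): C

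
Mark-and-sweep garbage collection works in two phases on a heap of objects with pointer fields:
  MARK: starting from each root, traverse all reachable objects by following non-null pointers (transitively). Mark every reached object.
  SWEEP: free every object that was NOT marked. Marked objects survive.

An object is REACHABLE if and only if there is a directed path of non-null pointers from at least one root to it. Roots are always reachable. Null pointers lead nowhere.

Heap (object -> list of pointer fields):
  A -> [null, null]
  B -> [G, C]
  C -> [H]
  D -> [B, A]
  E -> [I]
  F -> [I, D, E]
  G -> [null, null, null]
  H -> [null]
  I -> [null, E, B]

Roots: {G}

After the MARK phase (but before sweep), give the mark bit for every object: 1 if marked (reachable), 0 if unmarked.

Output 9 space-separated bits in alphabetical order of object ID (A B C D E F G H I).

Roots: G
Mark G: refs=null null null, marked=G
Unmarked (collected): A B C D E F H I

Answer: 0 0 0 0 0 0 1 0 0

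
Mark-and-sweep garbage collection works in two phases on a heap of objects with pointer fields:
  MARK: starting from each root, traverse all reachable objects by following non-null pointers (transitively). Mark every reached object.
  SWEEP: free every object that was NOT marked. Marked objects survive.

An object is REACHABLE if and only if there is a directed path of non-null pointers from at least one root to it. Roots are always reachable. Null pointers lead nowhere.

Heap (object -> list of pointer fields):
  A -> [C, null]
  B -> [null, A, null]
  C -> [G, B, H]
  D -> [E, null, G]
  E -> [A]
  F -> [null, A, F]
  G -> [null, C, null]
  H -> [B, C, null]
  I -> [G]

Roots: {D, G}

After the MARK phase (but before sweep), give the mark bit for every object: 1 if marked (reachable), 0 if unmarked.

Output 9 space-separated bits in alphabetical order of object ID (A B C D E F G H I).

Roots: D G
Mark D: refs=E null G, marked=D
Mark G: refs=null C null, marked=D G
Mark E: refs=A, marked=D E G
Mark C: refs=G B H, marked=C D E G
Mark A: refs=C null, marked=A C D E G
Mark B: refs=null A null, marked=A B C D E G
Mark H: refs=B C null, marked=A B C D E G H
Unmarked (collected): F I

Answer: 1 1 1 1 1 0 1 1 0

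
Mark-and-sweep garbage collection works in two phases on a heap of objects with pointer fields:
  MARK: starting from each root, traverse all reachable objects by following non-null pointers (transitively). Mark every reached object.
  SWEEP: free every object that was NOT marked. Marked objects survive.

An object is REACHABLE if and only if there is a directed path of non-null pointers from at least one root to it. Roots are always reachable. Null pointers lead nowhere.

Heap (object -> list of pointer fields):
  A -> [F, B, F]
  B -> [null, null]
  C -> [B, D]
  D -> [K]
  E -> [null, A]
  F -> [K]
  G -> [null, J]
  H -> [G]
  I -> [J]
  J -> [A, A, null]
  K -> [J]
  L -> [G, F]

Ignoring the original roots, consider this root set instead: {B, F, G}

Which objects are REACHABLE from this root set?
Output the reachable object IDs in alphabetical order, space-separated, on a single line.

Roots: B F G
Mark B: refs=null null, marked=B
Mark F: refs=K, marked=B F
Mark G: refs=null J, marked=B F G
Mark K: refs=J, marked=B F G K
Mark J: refs=A A null, marked=B F G J K
Mark A: refs=F B F, marked=A B F G J K
Unmarked (collected): C D E H I L

Answer: A B F G J K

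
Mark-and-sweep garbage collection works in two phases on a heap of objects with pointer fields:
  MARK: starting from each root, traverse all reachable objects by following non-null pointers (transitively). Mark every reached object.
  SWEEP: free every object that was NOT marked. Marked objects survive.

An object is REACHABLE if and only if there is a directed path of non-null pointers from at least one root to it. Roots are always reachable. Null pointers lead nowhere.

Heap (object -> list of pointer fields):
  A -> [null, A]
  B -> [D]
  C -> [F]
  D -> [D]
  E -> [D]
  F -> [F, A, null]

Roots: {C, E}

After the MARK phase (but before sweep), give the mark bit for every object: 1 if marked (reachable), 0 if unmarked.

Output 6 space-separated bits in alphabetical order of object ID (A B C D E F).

Roots: C E
Mark C: refs=F, marked=C
Mark E: refs=D, marked=C E
Mark F: refs=F A null, marked=C E F
Mark D: refs=D, marked=C D E F
Mark A: refs=null A, marked=A C D E F
Unmarked (collected): B

Answer: 1 0 1 1 1 1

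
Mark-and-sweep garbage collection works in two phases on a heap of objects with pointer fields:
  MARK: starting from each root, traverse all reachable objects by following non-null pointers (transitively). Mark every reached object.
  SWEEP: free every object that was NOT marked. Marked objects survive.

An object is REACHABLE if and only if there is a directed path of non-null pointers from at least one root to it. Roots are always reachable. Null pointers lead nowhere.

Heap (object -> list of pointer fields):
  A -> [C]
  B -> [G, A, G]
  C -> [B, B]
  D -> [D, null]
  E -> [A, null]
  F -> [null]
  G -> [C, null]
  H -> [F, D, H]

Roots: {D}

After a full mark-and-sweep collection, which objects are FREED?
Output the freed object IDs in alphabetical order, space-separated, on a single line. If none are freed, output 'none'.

Roots: D
Mark D: refs=D null, marked=D
Unmarked (collected): A B C E F G H

Answer: A B C E F G H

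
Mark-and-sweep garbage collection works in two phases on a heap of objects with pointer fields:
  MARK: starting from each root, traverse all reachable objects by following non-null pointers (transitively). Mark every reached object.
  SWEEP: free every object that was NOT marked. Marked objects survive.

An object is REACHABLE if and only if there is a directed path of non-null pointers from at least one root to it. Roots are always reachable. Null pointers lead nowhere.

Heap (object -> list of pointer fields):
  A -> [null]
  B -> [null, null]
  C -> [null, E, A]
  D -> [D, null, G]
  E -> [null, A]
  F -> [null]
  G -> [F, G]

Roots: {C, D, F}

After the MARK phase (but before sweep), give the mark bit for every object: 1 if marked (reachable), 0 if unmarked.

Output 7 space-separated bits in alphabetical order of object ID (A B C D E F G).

Answer: 1 0 1 1 1 1 1

Derivation:
Roots: C D F
Mark C: refs=null E A, marked=C
Mark D: refs=D null G, marked=C D
Mark F: refs=null, marked=C D F
Mark E: refs=null A, marked=C D E F
Mark A: refs=null, marked=A C D E F
Mark G: refs=F G, marked=A C D E F G
Unmarked (collected): B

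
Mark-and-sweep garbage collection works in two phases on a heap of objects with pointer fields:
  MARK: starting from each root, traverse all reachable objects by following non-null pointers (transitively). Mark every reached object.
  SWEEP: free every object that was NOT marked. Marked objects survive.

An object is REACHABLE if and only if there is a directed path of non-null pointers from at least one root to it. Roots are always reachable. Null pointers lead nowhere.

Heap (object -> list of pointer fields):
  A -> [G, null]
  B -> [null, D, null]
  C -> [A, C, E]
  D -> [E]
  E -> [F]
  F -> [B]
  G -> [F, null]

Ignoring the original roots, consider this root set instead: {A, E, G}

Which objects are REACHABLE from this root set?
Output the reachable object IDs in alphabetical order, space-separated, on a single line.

Roots: A E G
Mark A: refs=G null, marked=A
Mark E: refs=F, marked=A E
Mark G: refs=F null, marked=A E G
Mark F: refs=B, marked=A E F G
Mark B: refs=null D null, marked=A B E F G
Mark D: refs=E, marked=A B D E F G
Unmarked (collected): C

Answer: A B D E F G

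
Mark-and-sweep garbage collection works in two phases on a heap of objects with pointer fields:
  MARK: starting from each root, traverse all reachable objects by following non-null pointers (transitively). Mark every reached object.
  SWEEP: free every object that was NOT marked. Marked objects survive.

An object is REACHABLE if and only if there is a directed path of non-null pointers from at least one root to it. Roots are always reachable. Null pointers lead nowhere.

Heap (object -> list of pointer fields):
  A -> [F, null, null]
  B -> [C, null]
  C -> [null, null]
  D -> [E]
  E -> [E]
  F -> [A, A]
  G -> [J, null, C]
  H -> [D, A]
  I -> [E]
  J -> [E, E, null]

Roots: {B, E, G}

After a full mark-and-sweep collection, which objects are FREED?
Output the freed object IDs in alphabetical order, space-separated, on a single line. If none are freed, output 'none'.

Roots: B E G
Mark B: refs=C null, marked=B
Mark E: refs=E, marked=B E
Mark G: refs=J null C, marked=B E G
Mark C: refs=null null, marked=B C E G
Mark J: refs=E E null, marked=B C E G J
Unmarked (collected): A D F H I

Answer: A D F H I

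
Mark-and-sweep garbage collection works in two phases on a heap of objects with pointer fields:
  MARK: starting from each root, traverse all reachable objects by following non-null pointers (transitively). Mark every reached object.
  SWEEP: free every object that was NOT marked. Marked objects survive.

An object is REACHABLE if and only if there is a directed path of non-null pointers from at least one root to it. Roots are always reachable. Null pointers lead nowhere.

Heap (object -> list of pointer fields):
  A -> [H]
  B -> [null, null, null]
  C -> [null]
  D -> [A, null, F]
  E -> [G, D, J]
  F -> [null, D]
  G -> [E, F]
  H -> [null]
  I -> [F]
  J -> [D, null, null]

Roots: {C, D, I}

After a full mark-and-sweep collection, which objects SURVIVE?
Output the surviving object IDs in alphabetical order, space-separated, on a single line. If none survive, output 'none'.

Answer: A C D F H I

Derivation:
Roots: C D I
Mark C: refs=null, marked=C
Mark D: refs=A null F, marked=C D
Mark I: refs=F, marked=C D I
Mark A: refs=H, marked=A C D I
Mark F: refs=null D, marked=A C D F I
Mark H: refs=null, marked=A C D F H I
Unmarked (collected): B E G J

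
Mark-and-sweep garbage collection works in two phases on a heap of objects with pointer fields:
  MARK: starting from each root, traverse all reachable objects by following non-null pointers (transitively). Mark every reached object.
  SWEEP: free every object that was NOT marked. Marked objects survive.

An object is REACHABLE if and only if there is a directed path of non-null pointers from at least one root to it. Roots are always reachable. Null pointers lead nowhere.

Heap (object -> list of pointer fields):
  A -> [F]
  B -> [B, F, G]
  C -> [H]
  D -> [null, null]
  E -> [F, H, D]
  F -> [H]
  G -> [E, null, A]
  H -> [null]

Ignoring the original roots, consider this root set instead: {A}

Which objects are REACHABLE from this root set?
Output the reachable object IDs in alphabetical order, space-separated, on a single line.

Roots: A
Mark A: refs=F, marked=A
Mark F: refs=H, marked=A F
Mark H: refs=null, marked=A F H
Unmarked (collected): B C D E G

Answer: A F H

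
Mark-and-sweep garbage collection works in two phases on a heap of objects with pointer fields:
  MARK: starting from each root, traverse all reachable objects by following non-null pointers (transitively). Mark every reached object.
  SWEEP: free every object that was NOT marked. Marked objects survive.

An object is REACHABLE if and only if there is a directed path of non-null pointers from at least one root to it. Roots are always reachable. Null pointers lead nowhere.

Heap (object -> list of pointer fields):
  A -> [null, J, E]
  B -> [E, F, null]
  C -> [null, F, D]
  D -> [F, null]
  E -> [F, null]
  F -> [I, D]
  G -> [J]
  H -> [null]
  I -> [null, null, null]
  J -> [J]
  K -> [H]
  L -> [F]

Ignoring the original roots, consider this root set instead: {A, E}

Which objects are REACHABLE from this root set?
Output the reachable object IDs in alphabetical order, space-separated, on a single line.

Roots: A E
Mark A: refs=null J E, marked=A
Mark E: refs=F null, marked=A E
Mark J: refs=J, marked=A E J
Mark F: refs=I D, marked=A E F J
Mark I: refs=null null null, marked=A E F I J
Mark D: refs=F null, marked=A D E F I J
Unmarked (collected): B C G H K L

Answer: A D E F I J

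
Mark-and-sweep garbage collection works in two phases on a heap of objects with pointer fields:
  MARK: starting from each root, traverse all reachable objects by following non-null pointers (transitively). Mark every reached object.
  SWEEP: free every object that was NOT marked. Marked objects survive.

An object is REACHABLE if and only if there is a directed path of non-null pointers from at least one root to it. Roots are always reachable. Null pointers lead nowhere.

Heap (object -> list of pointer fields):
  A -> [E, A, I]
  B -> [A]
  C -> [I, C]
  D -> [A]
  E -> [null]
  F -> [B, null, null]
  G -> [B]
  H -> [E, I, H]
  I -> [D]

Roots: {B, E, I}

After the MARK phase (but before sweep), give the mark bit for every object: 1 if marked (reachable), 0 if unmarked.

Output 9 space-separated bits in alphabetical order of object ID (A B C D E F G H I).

Answer: 1 1 0 1 1 0 0 0 1

Derivation:
Roots: B E I
Mark B: refs=A, marked=B
Mark E: refs=null, marked=B E
Mark I: refs=D, marked=B E I
Mark A: refs=E A I, marked=A B E I
Mark D: refs=A, marked=A B D E I
Unmarked (collected): C F G H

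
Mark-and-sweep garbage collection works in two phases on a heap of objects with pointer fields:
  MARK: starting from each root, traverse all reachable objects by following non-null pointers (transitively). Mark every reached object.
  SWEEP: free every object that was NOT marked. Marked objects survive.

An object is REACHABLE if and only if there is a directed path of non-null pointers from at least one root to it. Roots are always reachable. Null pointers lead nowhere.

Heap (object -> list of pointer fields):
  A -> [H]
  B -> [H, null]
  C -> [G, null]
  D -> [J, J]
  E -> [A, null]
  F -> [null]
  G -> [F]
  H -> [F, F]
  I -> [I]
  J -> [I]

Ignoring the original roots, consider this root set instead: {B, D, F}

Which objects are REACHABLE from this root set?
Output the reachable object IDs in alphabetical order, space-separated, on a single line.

Answer: B D F H I J

Derivation:
Roots: B D F
Mark B: refs=H null, marked=B
Mark D: refs=J J, marked=B D
Mark F: refs=null, marked=B D F
Mark H: refs=F F, marked=B D F H
Mark J: refs=I, marked=B D F H J
Mark I: refs=I, marked=B D F H I J
Unmarked (collected): A C E G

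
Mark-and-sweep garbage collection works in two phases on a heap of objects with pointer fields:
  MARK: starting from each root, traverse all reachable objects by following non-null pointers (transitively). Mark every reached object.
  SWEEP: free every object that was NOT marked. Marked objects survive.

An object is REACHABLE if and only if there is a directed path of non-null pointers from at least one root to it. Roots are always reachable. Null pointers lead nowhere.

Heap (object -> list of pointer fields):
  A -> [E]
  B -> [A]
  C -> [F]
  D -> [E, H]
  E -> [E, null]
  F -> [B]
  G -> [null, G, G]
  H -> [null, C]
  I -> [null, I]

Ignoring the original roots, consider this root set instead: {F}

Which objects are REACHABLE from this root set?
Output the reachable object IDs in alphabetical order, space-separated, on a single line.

Roots: F
Mark F: refs=B, marked=F
Mark B: refs=A, marked=B F
Mark A: refs=E, marked=A B F
Mark E: refs=E null, marked=A B E F
Unmarked (collected): C D G H I

Answer: A B E F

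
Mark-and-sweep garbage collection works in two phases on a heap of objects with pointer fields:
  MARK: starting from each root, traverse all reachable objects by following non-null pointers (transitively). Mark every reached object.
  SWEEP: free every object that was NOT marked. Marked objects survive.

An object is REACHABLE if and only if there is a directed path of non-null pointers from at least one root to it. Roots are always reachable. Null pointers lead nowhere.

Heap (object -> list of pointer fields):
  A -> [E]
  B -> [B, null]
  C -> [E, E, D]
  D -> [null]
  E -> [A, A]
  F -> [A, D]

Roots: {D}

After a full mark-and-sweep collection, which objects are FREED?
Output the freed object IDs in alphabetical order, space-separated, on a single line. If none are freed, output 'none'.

Roots: D
Mark D: refs=null, marked=D
Unmarked (collected): A B C E F

Answer: A B C E F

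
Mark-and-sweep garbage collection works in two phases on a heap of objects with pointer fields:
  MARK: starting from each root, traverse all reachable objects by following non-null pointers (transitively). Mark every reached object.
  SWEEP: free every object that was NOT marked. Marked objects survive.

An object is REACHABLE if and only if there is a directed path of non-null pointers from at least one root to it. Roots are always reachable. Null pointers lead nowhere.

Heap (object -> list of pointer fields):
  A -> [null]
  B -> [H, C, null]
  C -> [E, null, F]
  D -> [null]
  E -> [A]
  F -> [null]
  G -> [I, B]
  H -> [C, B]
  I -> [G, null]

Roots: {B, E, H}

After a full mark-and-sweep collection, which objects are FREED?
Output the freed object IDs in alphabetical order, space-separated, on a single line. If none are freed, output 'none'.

Answer: D G I

Derivation:
Roots: B E H
Mark B: refs=H C null, marked=B
Mark E: refs=A, marked=B E
Mark H: refs=C B, marked=B E H
Mark C: refs=E null F, marked=B C E H
Mark A: refs=null, marked=A B C E H
Mark F: refs=null, marked=A B C E F H
Unmarked (collected): D G I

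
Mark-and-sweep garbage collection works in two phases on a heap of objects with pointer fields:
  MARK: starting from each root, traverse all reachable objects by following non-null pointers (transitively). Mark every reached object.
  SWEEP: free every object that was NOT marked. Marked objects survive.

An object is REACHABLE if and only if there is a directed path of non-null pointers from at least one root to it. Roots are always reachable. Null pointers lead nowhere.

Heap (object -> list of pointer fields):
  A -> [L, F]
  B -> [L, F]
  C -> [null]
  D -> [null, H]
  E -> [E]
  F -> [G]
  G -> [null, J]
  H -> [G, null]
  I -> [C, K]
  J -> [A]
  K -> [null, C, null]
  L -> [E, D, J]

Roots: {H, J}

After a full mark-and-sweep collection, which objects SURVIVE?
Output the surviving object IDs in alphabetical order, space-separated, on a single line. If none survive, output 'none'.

Answer: A D E F G H J L

Derivation:
Roots: H J
Mark H: refs=G null, marked=H
Mark J: refs=A, marked=H J
Mark G: refs=null J, marked=G H J
Mark A: refs=L F, marked=A G H J
Mark L: refs=E D J, marked=A G H J L
Mark F: refs=G, marked=A F G H J L
Mark E: refs=E, marked=A E F G H J L
Mark D: refs=null H, marked=A D E F G H J L
Unmarked (collected): B C I K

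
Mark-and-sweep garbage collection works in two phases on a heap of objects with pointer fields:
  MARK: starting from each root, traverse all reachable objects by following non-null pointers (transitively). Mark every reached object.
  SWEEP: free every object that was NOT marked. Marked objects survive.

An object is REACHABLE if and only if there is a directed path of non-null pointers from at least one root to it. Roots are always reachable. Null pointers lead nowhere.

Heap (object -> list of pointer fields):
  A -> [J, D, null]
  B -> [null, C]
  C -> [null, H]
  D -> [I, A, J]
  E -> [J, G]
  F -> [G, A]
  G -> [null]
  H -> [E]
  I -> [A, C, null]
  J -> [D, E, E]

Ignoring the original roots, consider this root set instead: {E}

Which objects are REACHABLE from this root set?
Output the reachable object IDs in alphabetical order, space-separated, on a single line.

Answer: A C D E G H I J

Derivation:
Roots: E
Mark E: refs=J G, marked=E
Mark J: refs=D E E, marked=E J
Mark G: refs=null, marked=E G J
Mark D: refs=I A J, marked=D E G J
Mark I: refs=A C null, marked=D E G I J
Mark A: refs=J D null, marked=A D E G I J
Mark C: refs=null H, marked=A C D E G I J
Mark H: refs=E, marked=A C D E G H I J
Unmarked (collected): B F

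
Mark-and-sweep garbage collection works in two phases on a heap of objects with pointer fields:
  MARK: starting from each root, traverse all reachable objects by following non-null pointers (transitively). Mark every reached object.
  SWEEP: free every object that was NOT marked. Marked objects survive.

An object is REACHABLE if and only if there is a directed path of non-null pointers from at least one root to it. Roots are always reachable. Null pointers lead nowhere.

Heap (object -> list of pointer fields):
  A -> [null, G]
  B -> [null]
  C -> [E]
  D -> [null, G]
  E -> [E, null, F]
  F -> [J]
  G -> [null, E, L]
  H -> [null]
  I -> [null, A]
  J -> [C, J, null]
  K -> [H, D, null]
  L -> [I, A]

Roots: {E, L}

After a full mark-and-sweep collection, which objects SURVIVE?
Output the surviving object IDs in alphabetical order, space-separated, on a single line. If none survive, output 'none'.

Roots: E L
Mark E: refs=E null F, marked=E
Mark L: refs=I A, marked=E L
Mark F: refs=J, marked=E F L
Mark I: refs=null A, marked=E F I L
Mark A: refs=null G, marked=A E F I L
Mark J: refs=C J null, marked=A E F I J L
Mark G: refs=null E L, marked=A E F G I J L
Mark C: refs=E, marked=A C E F G I J L
Unmarked (collected): B D H K

Answer: A C E F G I J L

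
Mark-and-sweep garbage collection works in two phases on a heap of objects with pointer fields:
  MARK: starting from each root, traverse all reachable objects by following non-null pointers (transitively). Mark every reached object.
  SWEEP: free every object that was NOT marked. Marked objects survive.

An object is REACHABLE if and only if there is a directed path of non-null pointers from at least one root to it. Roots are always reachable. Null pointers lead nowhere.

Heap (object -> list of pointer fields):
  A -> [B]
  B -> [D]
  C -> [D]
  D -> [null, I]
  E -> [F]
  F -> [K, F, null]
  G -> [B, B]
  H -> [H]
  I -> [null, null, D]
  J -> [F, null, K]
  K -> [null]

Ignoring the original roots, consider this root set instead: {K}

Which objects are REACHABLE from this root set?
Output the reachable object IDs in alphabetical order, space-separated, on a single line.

Answer: K

Derivation:
Roots: K
Mark K: refs=null, marked=K
Unmarked (collected): A B C D E F G H I J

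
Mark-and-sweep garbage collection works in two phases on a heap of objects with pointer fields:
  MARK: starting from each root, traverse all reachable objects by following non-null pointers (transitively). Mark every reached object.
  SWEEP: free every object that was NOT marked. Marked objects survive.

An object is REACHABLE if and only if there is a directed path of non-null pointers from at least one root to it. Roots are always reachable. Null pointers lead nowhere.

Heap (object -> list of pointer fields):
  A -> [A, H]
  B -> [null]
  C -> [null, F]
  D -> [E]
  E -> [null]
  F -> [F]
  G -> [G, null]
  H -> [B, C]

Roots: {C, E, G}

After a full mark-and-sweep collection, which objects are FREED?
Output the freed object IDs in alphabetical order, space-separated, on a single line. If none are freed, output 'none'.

Roots: C E G
Mark C: refs=null F, marked=C
Mark E: refs=null, marked=C E
Mark G: refs=G null, marked=C E G
Mark F: refs=F, marked=C E F G
Unmarked (collected): A B D H

Answer: A B D H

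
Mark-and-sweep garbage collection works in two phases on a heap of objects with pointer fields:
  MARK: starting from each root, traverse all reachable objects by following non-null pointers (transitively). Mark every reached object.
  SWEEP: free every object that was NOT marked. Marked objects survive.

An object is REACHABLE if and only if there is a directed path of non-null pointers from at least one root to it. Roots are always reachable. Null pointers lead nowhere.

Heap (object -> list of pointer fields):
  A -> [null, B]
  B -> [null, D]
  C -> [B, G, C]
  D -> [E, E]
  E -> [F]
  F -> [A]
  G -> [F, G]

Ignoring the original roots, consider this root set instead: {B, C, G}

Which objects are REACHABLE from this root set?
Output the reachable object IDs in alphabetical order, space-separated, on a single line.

Roots: B C G
Mark B: refs=null D, marked=B
Mark C: refs=B G C, marked=B C
Mark G: refs=F G, marked=B C G
Mark D: refs=E E, marked=B C D G
Mark F: refs=A, marked=B C D F G
Mark E: refs=F, marked=B C D E F G
Mark A: refs=null B, marked=A B C D E F G
Unmarked (collected): (none)

Answer: A B C D E F G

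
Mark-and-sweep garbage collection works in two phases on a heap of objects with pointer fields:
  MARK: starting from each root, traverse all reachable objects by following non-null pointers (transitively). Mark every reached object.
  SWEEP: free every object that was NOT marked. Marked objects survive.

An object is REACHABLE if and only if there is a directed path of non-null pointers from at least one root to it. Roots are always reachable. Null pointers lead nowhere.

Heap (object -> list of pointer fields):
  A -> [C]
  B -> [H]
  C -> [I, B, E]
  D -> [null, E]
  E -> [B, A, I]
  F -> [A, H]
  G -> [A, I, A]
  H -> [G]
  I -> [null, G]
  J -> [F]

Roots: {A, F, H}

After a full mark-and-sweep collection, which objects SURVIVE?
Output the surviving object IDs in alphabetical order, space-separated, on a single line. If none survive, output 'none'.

Roots: A F H
Mark A: refs=C, marked=A
Mark F: refs=A H, marked=A F
Mark H: refs=G, marked=A F H
Mark C: refs=I B E, marked=A C F H
Mark G: refs=A I A, marked=A C F G H
Mark I: refs=null G, marked=A C F G H I
Mark B: refs=H, marked=A B C F G H I
Mark E: refs=B A I, marked=A B C E F G H I
Unmarked (collected): D J

Answer: A B C E F G H I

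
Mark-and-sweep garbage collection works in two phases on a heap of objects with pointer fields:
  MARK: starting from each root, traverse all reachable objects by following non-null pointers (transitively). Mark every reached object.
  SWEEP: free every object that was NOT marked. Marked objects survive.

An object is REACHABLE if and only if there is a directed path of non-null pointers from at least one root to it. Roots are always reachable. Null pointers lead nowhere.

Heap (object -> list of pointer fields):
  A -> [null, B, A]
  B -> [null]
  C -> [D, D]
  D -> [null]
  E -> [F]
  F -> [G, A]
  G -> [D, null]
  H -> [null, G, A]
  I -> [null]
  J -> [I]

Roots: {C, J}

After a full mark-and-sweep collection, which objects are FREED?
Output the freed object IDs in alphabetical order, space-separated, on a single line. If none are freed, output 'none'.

Roots: C J
Mark C: refs=D D, marked=C
Mark J: refs=I, marked=C J
Mark D: refs=null, marked=C D J
Mark I: refs=null, marked=C D I J
Unmarked (collected): A B E F G H

Answer: A B E F G H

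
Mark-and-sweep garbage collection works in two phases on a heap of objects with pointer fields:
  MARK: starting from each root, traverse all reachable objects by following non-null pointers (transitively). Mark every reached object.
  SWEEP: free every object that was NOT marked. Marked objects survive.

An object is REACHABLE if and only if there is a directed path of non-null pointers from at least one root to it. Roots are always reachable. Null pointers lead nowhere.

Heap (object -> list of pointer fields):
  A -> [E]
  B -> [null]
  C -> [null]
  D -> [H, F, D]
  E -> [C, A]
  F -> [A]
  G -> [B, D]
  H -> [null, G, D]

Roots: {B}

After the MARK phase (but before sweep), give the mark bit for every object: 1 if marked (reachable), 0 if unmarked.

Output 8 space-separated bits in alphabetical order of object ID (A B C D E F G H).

Roots: B
Mark B: refs=null, marked=B
Unmarked (collected): A C D E F G H

Answer: 0 1 0 0 0 0 0 0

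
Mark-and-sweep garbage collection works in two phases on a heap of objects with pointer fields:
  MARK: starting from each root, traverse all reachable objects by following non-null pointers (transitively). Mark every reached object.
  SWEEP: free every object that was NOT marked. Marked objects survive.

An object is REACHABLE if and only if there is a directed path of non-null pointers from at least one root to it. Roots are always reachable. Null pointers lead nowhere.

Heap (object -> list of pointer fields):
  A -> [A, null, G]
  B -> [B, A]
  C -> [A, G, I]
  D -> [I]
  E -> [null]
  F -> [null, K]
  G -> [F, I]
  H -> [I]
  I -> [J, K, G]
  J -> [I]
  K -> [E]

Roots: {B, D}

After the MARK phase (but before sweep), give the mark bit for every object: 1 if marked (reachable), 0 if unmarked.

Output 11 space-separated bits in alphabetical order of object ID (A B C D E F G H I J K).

Roots: B D
Mark B: refs=B A, marked=B
Mark D: refs=I, marked=B D
Mark A: refs=A null G, marked=A B D
Mark I: refs=J K G, marked=A B D I
Mark G: refs=F I, marked=A B D G I
Mark J: refs=I, marked=A B D G I J
Mark K: refs=E, marked=A B D G I J K
Mark F: refs=null K, marked=A B D F G I J K
Mark E: refs=null, marked=A B D E F G I J K
Unmarked (collected): C H

Answer: 1 1 0 1 1 1 1 0 1 1 1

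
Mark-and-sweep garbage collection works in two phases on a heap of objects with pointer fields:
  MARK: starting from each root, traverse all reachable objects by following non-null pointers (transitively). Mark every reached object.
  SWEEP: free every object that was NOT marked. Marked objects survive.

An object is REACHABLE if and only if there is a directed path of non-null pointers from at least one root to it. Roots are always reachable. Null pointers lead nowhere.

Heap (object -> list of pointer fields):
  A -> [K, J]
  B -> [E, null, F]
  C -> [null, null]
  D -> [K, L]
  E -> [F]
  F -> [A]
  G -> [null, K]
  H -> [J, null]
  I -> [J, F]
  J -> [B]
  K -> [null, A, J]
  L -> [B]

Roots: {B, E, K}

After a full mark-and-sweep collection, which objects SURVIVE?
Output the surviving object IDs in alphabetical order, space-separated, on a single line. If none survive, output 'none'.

Roots: B E K
Mark B: refs=E null F, marked=B
Mark E: refs=F, marked=B E
Mark K: refs=null A J, marked=B E K
Mark F: refs=A, marked=B E F K
Mark A: refs=K J, marked=A B E F K
Mark J: refs=B, marked=A B E F J K
Unmarked (collected): C D G H I L

Answer: A B E F J K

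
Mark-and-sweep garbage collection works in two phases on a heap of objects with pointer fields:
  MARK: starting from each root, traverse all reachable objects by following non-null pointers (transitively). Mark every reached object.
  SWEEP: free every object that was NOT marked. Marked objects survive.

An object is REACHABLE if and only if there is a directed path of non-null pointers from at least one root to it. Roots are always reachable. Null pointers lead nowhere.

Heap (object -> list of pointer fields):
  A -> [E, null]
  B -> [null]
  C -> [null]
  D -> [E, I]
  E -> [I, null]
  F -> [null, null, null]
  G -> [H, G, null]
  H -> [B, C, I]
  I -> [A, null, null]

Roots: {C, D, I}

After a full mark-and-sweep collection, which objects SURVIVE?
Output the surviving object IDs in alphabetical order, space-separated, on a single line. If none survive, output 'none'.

Answer: A C D E I

Derivation:
Roots: C D I
Mark C: refs=null, marked=C
Mark D: refs=E I, marked=C D
Mark I: refs=A null null, marked=C D I
Mark E: refs=I null, marked=C D E I
Mark A: refs=E null, marked=A C D E I
Unmarked (collected): B F G H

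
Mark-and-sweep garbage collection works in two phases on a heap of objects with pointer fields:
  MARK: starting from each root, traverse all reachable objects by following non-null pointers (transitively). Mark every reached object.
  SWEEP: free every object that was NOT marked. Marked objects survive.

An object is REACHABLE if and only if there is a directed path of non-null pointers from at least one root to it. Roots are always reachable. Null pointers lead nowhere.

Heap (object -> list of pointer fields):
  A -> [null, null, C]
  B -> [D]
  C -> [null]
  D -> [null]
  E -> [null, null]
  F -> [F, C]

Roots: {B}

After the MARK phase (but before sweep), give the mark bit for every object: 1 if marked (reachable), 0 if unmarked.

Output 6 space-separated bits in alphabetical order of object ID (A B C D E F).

Roots: B
Mark B: refs=D, marked=B
Mark D: refs=null, marked=B D
Unmarked (collected): A C E F

Answer: 0 1 0 1 0 0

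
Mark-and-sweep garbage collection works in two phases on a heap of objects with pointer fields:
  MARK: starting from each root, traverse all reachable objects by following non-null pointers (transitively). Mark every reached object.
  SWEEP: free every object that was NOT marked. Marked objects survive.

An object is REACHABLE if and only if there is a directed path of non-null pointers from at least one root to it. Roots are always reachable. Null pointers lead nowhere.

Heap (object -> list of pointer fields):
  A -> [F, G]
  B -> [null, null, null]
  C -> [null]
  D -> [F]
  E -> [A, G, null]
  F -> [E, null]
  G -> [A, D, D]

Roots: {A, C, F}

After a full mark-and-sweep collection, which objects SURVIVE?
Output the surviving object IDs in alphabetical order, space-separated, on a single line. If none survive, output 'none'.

Answer: A C D E F G

Derivation:
Roots: A C F
Mark A: refs=F G, marked=A
Mark C: refs=null, marked=A C
Mark F: refs=E null, marked=A C F
Mark G: refs=A D D, marked=A C F G
Mark E: refs=A G null, marked=A C E F G
Mark D: refs=F, marked=A C D E F G
Unmarked (collected): B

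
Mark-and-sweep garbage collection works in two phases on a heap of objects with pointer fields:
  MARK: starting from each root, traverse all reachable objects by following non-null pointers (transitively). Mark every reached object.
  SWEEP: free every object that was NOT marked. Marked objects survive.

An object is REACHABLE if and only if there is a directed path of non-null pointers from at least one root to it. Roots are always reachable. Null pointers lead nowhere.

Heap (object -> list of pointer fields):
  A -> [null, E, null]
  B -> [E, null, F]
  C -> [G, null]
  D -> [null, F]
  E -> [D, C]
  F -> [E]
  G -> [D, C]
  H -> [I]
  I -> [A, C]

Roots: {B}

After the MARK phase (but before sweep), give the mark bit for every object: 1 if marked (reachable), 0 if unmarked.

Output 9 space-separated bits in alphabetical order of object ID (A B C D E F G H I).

Roots: B
Mark B: refs=E null F, marked=B
Mark E: refs=D C, marked=B E
Mark F: refs=E, marked=B E F
Mark D: refs=null F, marked=B D E F
Mark C: refs=G null, marked=B C D E F
Mark G: refs=D C, marked=B C D E F G
Unmarked (collected): A H I

Answer: 0 1 1 1 1 1 1 0 0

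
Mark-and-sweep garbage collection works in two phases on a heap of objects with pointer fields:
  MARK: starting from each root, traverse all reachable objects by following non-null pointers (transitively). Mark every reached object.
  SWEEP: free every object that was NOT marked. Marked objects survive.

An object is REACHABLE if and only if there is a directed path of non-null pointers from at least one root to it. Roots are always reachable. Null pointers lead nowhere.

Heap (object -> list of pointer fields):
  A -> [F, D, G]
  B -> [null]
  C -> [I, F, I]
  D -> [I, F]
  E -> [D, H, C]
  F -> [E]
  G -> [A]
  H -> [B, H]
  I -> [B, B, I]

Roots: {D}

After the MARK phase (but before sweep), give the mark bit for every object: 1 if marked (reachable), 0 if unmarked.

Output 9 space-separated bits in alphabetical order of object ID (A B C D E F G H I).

Roots: D
Mark D: refs=I F, marked=D
Mark I: refs=B B I, marked=D I
Mark F: refs=E, marked=D F I
Mark B: refs=null, marked=B D F I
Mark E: refs=D H C, marked=B D E F I
Mark H: refs=B H, marked=B D E F H I
Mark C: refs=I F I, marked=B C D E F H I
Unmarked (collected): A G

Answer: 0 1 1 1 1 1 0 1 1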